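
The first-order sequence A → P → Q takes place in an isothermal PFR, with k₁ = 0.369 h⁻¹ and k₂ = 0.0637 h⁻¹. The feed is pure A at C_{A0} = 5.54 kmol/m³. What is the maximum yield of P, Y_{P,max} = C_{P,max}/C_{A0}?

For a first-order series the maximum intermediate yield is C_{P,max}/C_{A0} = (k₁/k₂)^[k₂/(k₂−k₁)].
= (0.369/0.0637)^(0.0637/(0.0637−0.369)) = (5.793)^(-0.2086) = 0.6931.

0.693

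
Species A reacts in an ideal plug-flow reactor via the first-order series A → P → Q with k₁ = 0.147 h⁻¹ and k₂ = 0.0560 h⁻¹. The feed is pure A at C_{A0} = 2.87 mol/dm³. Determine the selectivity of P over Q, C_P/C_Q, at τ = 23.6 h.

Solving the coupled first-order balances gives C_P(τ) = [k₁/(k₂−k₁)]·C_{A0}·(e^(−k₁τ) − e^(−k₂τ)).
e^(−k₁τ) = e^(−0.147×23.6) = e^(−3.469) = 0.03114; e^(−k₂τ) = e^(−1.322) = 0.2667.
C_P = 0.147×2.87/(0.0560−0.147) × (0.03114−0.2667) = (-4.636)×(-0.2356) = 1.092 mol/dm³.
C_A = C_{A0}e^(−k₁τ) = 0.08938 mol/dm³, so C_Q = C_{A0}−C_A−C_P = 1.689 mol/dm³; C_P/C_Q = 0.647.

0.647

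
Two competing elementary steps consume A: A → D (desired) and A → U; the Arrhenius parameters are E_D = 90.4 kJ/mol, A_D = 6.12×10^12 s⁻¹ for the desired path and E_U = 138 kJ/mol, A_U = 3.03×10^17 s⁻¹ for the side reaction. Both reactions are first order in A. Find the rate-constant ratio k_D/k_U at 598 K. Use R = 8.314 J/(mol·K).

Since both paths have the same order in A, the concentration cancels and S_{D/U} = k_D/k_U = (A_D/A_U)·exp[(E_U−E_D)/(RT)].
(E_U−E_D)/(RT) = (138−90.4)×10³/(8.314×598) = 47600/4972 = 9.574.
k_D/k_U = (6.12×10^12/3.03×10^17)·exp(9.574) = 2.020×10^-5 × 14387 = 0.291.

0.291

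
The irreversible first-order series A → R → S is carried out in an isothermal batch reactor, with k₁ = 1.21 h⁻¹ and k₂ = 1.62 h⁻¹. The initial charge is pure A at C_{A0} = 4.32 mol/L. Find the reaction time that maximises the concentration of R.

0.712 h

For first-order series the maximum of C_R occurs at t_opt = ln(k₂/k₁)/(k₂−k₁).
= ln(1.62/1.21)/(1.62−1.21) = ln(1.339)/0.4100 = 0.2918/0.4100 = 0.712 h.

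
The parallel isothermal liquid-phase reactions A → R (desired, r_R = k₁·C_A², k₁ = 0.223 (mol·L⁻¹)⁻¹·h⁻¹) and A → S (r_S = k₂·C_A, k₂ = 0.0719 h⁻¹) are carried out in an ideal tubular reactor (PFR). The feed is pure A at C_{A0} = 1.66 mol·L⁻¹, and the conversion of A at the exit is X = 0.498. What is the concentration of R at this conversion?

0.653 mol·L⁻¹

C_A = C_{A0}(1−X) = 0.8333 mol·L⁻¹.
Along a PFR/batch, dC_S/dC_A = −r_S/(r_R+r_S) = −k₂/(k₂+k₁·C_A).
Integrating from C_{A0} to C_A: C_S = (0.0719/0.223)·ln[(0.0719+0.223·1.66)/(0.0719+0.223·0.833)] = 0.3224·ln(0.4421/0.2577) = 0.1740 mol·L⁻¹.
Then C_R = (C_{A0}−C_A) − C_S = 0.8267 − 0.1740 = 0.6527 mol·L⁻¹.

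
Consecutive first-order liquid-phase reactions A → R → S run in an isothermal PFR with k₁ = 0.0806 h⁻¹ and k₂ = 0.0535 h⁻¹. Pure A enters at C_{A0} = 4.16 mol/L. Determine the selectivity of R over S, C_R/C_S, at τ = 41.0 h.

Solving the coupled first-order balances gives C_R(τ) = [k₁/(k₂−k₁)]·C_{A0}·(e^(−k₁τ) − e^(−k₂τ)).
e^(−k₁τ) = e^(−0.0806×41.0) = e^(−3.305) = 0.03671; e^(−k₂τ) = e^(−2.193) = 0.1115.
C_R = 0.0806×4.16/(0.0535−0.0806) × (0.03671−0.1115) = (-12.37)×(-0.07481) = 0.9256 mol/L.
C_A = C_{A0}e^(−k₁τ) = 0.1527 mol/L, so C_S = C_{A0}−C_A−C_R = 3.082 mol/L; C_R/C_S = 0.300.

0.300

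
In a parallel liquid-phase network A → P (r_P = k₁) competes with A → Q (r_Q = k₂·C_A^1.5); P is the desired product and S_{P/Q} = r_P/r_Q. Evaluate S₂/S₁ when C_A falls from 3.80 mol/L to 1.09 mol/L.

6.51

S_{P/Q} = (k₁/k₂)·C_A^-1.5, so S₂/S₁ = (C_{A,2}/C_{A,1})^-1.5.
= (1.09/3.80)^(-1.5) = (0.2868)^(-1.5) = 6.51.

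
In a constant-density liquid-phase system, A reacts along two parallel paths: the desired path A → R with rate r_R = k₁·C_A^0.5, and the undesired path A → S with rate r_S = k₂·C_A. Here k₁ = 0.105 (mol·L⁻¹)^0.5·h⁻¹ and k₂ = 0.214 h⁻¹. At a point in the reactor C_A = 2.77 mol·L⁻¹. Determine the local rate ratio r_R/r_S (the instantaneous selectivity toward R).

0.295

S_{R/S} = r_R/r_S = (k₁·C_A^0.5)/(k₂·C_A) = (k₁/k₂)·C_A^-0.5.
= (0.105×2.770^0.5) / (0.214×2.770) = 0.1748/0.5928 = 0.295.
The undesired path is higher order in A, so low C_A (CSTR or dilute feed) favours R.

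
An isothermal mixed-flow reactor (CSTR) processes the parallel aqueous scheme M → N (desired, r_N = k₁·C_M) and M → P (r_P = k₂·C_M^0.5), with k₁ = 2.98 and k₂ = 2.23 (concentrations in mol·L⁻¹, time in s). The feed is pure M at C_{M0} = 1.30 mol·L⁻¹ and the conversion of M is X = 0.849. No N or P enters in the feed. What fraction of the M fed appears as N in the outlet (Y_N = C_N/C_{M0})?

Exit C_M = C_{M0}(1−X) = 1.30×0.151 = 0.1963 mol·L⁻¹.
Rates in a CSTR are evaluated at the outlet concentration: r_N = 2.98×0.1963 = 0.5850, r_P = 2.23×0.1963^0.5 = 0.9880.
Fraction of consumed M going to N: r_N/(r_N+r_P) = 0.3719.
C_N = 0.3719·C_{M0}·X = 0.3719×1.30×0.849 = 0.410 mol·L⁻¹; Y_N = C_N/C_{M0} = 0.316.

0.316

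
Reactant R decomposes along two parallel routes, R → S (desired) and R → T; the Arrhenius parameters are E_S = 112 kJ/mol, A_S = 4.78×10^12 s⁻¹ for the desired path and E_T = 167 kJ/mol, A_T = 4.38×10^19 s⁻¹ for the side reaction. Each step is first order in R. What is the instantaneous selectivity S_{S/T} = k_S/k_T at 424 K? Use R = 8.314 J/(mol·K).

k_S/k_T = (A_S/A_T)·exp[−(E_S−E_T)/(RT)] = (A_S/A_T)·exp[(E_T−E_S)/(RT)].
(E_T−E_S)/(RT) = (167−112)×10³/(8.314×424) = 55000/3525 = 15.60.
k_S/k_T = (4.78×10^12/4.38×10^19)·exp(15.60) = 1.091×10^-7 × 5.970×10^6 = 0.652.

0.652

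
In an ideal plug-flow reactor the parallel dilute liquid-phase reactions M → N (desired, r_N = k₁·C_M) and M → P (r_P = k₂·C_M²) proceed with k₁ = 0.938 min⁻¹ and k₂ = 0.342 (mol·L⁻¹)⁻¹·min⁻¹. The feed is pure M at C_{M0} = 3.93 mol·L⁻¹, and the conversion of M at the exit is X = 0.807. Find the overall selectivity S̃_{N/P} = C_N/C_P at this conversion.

1.26

C_M = C_{M0}(1−X) = 0.7585 mol·L⁻¹.
Along a PFR/batch, dC_N/dC_M = −r_N/(r_N+r_P) = −k₁/(k₁+k₂·C_M).
Integrating from C_{M0} to C_M: C_N = (0.938/0.342)·ln[(0.938+0.342·3.93)/(0.938+0.342·0.758)] = 2.743·ln(2.282/1.197) = 1.769 mol·L⁻¹.
C_P = (C_{M0}−C_M)−C_N = 1.403 mol·L⁻¹; S̃_{N/P} = 1.769/1.403 = 1.26.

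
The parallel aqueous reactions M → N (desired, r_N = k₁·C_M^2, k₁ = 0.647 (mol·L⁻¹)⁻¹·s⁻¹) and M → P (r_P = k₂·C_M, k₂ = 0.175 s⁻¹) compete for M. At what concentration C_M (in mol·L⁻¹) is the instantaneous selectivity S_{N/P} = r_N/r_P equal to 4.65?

S_{N/P} = (k₁/k₂)·C_M ⇒ C_M = S·k₂/k₁.
= 4.65×0.175/0.647 = 1.26 mol·L⁻¹.

1.26 mol·L⁻¹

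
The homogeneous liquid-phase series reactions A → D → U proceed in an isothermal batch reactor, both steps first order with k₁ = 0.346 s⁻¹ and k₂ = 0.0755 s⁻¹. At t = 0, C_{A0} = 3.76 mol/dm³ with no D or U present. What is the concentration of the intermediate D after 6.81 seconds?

2.42 mol/dm³

For first-order series with pure A initially, C_D(t) = k₁C_{A0}/(k₂−k₁)·(e^(−k₁t) − e^(−k₂t)).
e^(−k₁t) = e^(−0.346×6.81) = e^(−2.356) = 0.09477; e^(−k₂t) = e^(−0.5142) = 0.5980.
C_D = 0.346×3.76/(0.0755−0.346) × (0.09477−0.5980) = (-4.809)×(-0.5032) = 2.420 mol/dm³.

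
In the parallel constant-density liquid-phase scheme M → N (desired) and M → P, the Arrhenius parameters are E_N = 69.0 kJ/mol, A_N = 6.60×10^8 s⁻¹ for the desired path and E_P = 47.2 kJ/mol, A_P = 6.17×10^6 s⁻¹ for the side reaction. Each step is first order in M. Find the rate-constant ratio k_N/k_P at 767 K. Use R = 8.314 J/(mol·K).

Since both paths have the same order in M, the concentration cancels and S_{N/P} = k_N/k_P = (A_N/A_P)·exp[(E_P−E_N)/(RT)].
(E_P−E_N)/(RT) = (47.2−69.0)×10³/(8.314×767) = -21800/6377 = -3.419.
k_N/k_P = (6.60×10^8/6.17×10^6)·exp(-3.419) = 107.0 × 0.03276 = 3.50.

3.50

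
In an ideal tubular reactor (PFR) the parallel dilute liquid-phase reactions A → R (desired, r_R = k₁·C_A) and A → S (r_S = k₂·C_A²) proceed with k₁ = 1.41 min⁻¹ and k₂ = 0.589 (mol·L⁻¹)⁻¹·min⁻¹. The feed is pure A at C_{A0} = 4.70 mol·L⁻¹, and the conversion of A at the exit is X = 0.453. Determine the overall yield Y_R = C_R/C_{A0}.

0.182

C_A = C_{A0}(1−X) = 2.571 mol·L⁻¹.
Along a PFR/batch, dC_R/dC_A = −r_R/(r_R+r_S) = −k₁/(k₁+k₂·C_A).
Integrating from C_{A0} to C_A: C_R = (1.41/0.589)·ln[(1.41+0.589·4.70)/(1.41+0.589·2.57)] = 2.394·ln(4.178/2.924) = 0.8543 mol·L⁻¹.
Y_R = C_R/C_{A0} = 0.8543/4.70 = 0.182.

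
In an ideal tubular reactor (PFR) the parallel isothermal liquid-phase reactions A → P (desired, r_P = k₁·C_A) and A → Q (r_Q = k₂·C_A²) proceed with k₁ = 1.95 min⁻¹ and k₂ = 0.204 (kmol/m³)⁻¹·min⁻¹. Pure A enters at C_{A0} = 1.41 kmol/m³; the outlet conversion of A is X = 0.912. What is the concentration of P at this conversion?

C_A = C_{A0}(1−X) = 0.1241 kmol/m³.
Along a PFR/batch, dC_P/dC_A = −r_P/(r_P+r_Q) = −k₁/(k₁+k₂·C_A).
Integrating from C_{A0} to C_A: C_P = (1.95/0.204)·ln[(1.95+0.204·1.41)/(1.95+0.204·0.124)] = 9.559·ln(2.238/1.975) = 1.192 kmol/m³.

1.19 kmol/m³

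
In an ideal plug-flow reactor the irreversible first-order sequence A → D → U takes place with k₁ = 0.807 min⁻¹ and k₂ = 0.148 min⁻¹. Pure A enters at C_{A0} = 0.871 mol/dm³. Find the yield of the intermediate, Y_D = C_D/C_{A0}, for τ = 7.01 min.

0.430

The intermediate concentration in a first-order A→B→C sequence is C_D = k₁C_{A0}(e^(−k₁τ) − e^(−k₂τ))/(k₂−k₁).
e^(−k₁τ) = e^(−0.807×7.01) = e^(−5.657) = 0.003493; e^(−k₂τ) = e^(−1.037) = 0.3543.
C_D = 0.807×0.871/(0.148−0.807) × (0.003493−0.3543) = (-1.067)×(-0.3509) = 0.3742 mol/dm³.
Y_D = C_D/C_{A0} = 0.3742/0.871 = 0.430.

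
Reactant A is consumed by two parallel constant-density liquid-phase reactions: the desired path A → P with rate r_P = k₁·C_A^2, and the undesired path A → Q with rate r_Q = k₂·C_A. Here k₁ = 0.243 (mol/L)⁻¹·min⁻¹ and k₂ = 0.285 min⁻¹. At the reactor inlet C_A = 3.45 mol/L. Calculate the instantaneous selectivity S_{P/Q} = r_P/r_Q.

S_{P/Q} = r_P/r_Q = (k₁·C_A^2)/(k₂·C_A) = (k₁/k₂)·C_A.
= (0.243×3.450^2) / (0.285×3.450) = 2.892/0.9832 = 2.94.
Since the desired path is higher order in A, keeping C_A high (PFR or concentrated feed) favours P.

2.94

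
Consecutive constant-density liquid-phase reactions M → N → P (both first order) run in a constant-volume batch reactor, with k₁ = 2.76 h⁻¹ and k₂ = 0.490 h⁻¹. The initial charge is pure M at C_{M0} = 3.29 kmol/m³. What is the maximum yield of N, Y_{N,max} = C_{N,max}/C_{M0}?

For a first-order series the maximum intermediate yield is C_{N,max}/C_{M0} = (k₁/k₂)^[k₂/(k₂−k₁)].
= (2.76/0.490)^(0.490/(0.490−2.76)) = (5.633)^(-0.2159) = 0.6886.

0.689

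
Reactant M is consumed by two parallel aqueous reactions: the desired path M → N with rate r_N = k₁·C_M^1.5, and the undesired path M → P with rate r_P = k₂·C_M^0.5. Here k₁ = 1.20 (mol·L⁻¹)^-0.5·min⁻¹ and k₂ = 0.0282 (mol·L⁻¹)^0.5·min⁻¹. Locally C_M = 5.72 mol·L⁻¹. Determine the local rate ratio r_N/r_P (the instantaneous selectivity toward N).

243

S_{N/P} = r_N/r_P = (k₁·C_M^1.5)/(k₂·C_M^0.5) = (k₁/k₂)·C_M.
= (1.20×5.720^1.5) / (0.0282×5.720^0.5) = 16.42/0.06744 = 243.
Since the desired path is higher order in M, keeping C_M high (PFR or concentrated feed) favours N.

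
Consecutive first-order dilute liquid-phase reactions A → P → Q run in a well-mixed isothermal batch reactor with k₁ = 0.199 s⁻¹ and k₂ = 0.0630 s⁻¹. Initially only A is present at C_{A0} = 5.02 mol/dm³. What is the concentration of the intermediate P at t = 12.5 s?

2.73 mol/dm³

Solving the coupled first-order balances gives C_P(t) = [k₁/(k₂−k₁)]·C_{A0}·(e^(−k₁t) − e^(−k₂t)).
e^(−k₁t) = e^(−0.199×12.5) = e^(−2.488) = 0.08312; e^(−k₂t) = e^(−0.7875) = 0.4550.
C_P = 0.199×5.02/(0.0630−0.199) × (0.08312−0.4550) = (-7.345)×(-0.3719) = 2.732 mol/dm³.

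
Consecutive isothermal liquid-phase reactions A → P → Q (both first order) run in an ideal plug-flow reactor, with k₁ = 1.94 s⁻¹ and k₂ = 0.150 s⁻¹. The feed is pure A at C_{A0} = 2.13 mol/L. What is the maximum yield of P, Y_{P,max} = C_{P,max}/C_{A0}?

0.807

Evaluating C_P at τ_opt = ln(k₂/k₁)/(k₂−k₁) gives C_{P,max}/C_{A0} = (k₁/k₂)^[k₂/(k₂−k₁)].
= (1.94/0.150)^(0.150/(0.150−1.94)) = (12.93)^(-0.08380) = 0.8069.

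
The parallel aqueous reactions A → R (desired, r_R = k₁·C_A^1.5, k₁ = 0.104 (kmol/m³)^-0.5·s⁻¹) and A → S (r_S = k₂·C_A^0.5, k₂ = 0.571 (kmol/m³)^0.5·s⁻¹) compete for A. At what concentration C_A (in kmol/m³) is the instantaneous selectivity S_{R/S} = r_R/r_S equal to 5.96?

S_{R/S} = (k₁/k₂)·C_A ⇒ C_A = S·k₂/k₁.
= 5.96×0.571/0.104 = 32.7 kmol/m³.

32.7 kmol/m³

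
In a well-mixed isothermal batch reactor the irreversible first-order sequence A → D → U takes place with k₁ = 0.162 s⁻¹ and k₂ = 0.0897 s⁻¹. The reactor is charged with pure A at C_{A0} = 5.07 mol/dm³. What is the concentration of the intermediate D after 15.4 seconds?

Solving the coupled first-order balances gives C_D(t) = [k₁/(k₂−k₁)]·C_{A0}·(e^(−k₁t) − e^(−k₂t)).
e^(−k₁t) = e^(−0.162×15.4) = e^(−2.495) = 0.08251; e^(−k₂t) = e^(−1.381) = 0.2512.
C_D = 0.162×5.07/(0.0897−0.162) × (0.08251−0.2512) = (-11.36)×(-0.1687) = 1.917 mol/dm³.

1.92 mol/dm³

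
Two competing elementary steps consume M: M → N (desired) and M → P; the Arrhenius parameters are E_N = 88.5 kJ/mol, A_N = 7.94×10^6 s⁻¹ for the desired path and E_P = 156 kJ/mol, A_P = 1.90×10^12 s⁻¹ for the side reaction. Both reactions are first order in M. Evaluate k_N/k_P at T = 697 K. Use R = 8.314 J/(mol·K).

Since both paths have the same order in M, the concentration cancels and S_{N/P} = k_N/k_P = (A_N/A_P)·exp[(E_P−E_N)/(RT)].
(E_P−E_N)/(RT) = (156−88.5)×10³/(8.314×697) = 67500/5795 = 11.65.
k_N/k_P = (7.94×10^6/1.90×10^12)·exp(11.65) = 4.179×10^-6 × 1.145×10^5 = 0.478.

0.478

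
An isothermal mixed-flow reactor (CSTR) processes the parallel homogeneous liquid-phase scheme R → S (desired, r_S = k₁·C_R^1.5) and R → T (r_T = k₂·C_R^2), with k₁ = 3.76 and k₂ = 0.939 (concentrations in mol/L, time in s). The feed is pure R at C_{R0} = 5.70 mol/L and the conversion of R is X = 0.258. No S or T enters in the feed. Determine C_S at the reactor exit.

Exit C_R = C_{R0}(1−X) = 5.70×0.742 = 4.229 mol/L.
In a CSTR the entire volume is at exit conditions, so r_S = 3.76×4.229^1.5 = 32.70 and r_T = 0.939×4.229^2 = 16.80.
Fraction of consumed R going to S: r_S/(r_S+r_T) = 0.6607.
C_S = 0.6607·C_{R0}·X = 0.6607×5.70×0.258 = 0.972 mol/L.

0.972 mol/L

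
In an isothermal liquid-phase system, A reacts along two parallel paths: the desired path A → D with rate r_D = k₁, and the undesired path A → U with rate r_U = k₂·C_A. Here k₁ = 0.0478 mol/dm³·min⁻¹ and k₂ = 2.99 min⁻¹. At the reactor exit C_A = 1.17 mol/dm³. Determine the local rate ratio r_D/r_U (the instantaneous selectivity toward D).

S_{D/U} = r_D/r_U = (k₁)/(k₂·C_A) = (k₁/k₂)·C_A⁻¹.
= (0.0478) / (2.99×1.170) = 0.04780/3.498 = 0.0137.

0.0137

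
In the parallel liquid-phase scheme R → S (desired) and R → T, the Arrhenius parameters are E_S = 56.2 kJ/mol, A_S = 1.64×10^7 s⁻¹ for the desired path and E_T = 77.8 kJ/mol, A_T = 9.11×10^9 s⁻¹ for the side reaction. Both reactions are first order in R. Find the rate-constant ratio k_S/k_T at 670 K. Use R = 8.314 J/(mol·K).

With equal orders, S_{S/T} = k_S/k_T = (A_S/A_T)·exp[(E_T−E_S)/(RT)].
(E_T−E_S)/(RT) = (77.8−56.2)×10³/(8.314×670) = 21600/5570 = 3.878.
k_S/k_T = (1.64×10^7/9.11×10^9)·exp(3.878) = 0.001800 × 48.31 = 0.0870.

0.0870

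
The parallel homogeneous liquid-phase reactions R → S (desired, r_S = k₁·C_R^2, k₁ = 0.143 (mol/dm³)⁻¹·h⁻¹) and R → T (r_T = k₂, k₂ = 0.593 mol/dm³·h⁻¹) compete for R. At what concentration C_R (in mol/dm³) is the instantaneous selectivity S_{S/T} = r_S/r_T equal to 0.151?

0.791 mol/dm³

S_{S/T} = (k₁/k₂)·C_R^2 ⇒ C_R = (S·k₂/k₁)^(0.5).
= (0.151×0.593/0.143)^(0.5) = (0.6262)^(0.5) = 0.791 mol/dm³.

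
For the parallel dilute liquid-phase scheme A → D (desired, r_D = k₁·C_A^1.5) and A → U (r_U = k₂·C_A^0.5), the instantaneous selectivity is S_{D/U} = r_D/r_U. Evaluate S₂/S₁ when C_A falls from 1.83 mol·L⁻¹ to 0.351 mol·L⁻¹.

0.192

S_{D/U} = (k₁/k₂)·C_A, so S₂/S₁ = (C_{A,2}/C_{A,1}).
= 0.351/1.83 = 0.192.
Selectivity toward D falls as C_A falls — high-concentration operation is favoured.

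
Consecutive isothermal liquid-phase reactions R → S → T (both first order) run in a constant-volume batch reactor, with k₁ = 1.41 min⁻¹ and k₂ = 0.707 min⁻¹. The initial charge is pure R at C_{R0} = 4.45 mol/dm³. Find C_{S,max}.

2.22 mol/dm³

Evaluating C_S at t_opt = ln(k₂/k₁)/(k₂−k₁) gives C_{S,max}/C_{R0} = (k₁/k₂)^[k₂/(k₂−k₁)].
= (1.41/0.707)^(0.707/(0.707−1.41)) = (1.994)^(-1.006) = 0.4995.
C_{S,max} = 0.4995×4.45 = 2.22 mol/dm³.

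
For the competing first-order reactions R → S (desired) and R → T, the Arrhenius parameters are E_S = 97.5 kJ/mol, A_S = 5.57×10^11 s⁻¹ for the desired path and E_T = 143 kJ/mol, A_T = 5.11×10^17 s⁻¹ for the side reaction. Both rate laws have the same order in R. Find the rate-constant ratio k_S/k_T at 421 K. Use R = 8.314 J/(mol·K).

k_S/k_T = (A_S/A_T)·exp[−(E_S−E_T)/(RT)] = (A_S/A_T)·exp[(E_T−E_S)/(RT)].
(E_T−E_S)/(RT) = (143−97.5)×10³/(8.314×421) = 45500/3500 = 13.00.
k_S/k_T = (5.57×10^11/5.11×10^17)·exp(13.00) = 1.090×10^-6 × 4.421×10^5 = 0.482.

0.482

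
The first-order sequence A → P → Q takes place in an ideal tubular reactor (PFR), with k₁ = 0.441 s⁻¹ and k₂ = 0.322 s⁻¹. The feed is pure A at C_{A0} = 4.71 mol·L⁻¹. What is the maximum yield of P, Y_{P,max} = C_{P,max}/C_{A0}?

0.427

At the optimum, C_{P,max}/C_{A0} = (k₁/k₂)^[k₂/(k₂−k₁)].
= (0.441/0.322)^(0.322/(0.322−0.441)) = (1.370)^(-2.706) = 0.4270.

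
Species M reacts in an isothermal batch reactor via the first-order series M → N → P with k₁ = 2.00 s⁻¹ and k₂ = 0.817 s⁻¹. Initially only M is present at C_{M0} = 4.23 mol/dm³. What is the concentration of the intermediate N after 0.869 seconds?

2.26 mol/dm³

For first-order series with pure M initially, C_N(t) = k₁C_{M0}/(k₂−k₁)·(e^(−k₁t) − e^(−k₂t)).
e^(−k₁t) = e^(−2.00×0.869) = e^(−1.738) = 0.1759; e^(−k₂t) = e^(−0.7100) = 0.4917.
C_N = 2.00×4.23/(0.817−2.00) × (0.1759−0.4917) = (-7.151)×(-0.3158) = 2.258 mol/dm³.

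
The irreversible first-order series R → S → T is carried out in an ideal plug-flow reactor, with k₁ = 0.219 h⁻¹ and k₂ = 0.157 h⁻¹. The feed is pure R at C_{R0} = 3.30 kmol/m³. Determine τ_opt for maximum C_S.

5.37 h

For first-order series the maximum of C_S occurs at τ_opt = ln(k₂/k₁)/(k₂−k₁).
= ln(0.157/0.219)/(0.157−0.219) = ln(0.7169)/-0.06200 = -0.3328/-0.06200 = 5.37 h.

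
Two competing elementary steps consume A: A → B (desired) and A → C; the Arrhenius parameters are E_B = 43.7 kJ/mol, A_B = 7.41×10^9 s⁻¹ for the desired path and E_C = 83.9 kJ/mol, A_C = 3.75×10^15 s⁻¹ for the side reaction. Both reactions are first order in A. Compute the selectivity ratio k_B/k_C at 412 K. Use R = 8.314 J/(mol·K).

k_B/k_C = (A_B/A_C)·exp[−(E_B−E_C)/(RT)] = (A_B/A_C)·exp[(E_C−E_B)/(RT)].
(E_C−E_B)/(RT) = (83.9−43.7)×10³/(8.314×412) = 40200/3425 = 11.74.
k_B/k_C = (7.41×10^9/3.75×10^15)·exp(11.74) = 1.976×10^-6 × 1.250×10^5 = 0.247.

0.247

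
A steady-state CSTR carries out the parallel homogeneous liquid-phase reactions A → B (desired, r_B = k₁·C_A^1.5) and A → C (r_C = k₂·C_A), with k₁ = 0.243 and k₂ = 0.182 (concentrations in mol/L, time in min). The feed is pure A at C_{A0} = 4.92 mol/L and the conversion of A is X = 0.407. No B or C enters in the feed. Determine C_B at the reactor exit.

Exit C_A = C_{A0}(1−X) = 4.92×0.593 = 2.918 mol/L.
Rates in a CSTR are evaluated at the outlet concentration: r_B = 0.243×2.918^1.5 = 1.211, r_C = 0.182×2.918 = 0.5310.
Fraction of consumed A going to B: r_B/(r_B+r_C) = 0.6952.
C_B = 0.6952·C_{A0}·X = 0.6952×4.92×0.407 = 1.39 mol/L.

1.39 mol/L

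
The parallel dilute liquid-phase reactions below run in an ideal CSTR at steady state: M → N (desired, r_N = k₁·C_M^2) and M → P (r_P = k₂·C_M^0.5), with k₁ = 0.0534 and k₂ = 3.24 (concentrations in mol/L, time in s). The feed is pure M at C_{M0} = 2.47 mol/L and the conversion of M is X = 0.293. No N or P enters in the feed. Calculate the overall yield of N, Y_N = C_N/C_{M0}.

0.0107

Exit C_M = C_{M0}(1−X) = 2.47×0.707 = 1.746 mol/L.
Rates in a CSTR are evaluated at the outlet concentration: r_N = 0.0534×1.746^2 = 0.1628, r_P = 3.24×1.746^0.5 = 4.282.
Fraction of consumed M going to N: r_N/(r_N+r_P) = 0.03664.
C_N = 0.03664·C_{M0}·X = 0.03664×2.47×0.293 = 0.0265 mol/L; Y_N = C_N/C_{M0} = 0.0107.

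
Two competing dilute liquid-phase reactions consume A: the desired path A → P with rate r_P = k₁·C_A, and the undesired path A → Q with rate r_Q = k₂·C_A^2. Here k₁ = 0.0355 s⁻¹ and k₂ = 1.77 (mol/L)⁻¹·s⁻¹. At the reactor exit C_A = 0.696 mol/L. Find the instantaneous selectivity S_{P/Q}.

0.0288

S_{P/Q} = r_P/r_Q = (k₁·C_A)/(k₂·C_A^2) = (k₁/k₂)·C_A⁻¹.
= (0.0355×0.6960) / (1.77×0.6960^2) = 0.02471/0.8574 = 0.0288.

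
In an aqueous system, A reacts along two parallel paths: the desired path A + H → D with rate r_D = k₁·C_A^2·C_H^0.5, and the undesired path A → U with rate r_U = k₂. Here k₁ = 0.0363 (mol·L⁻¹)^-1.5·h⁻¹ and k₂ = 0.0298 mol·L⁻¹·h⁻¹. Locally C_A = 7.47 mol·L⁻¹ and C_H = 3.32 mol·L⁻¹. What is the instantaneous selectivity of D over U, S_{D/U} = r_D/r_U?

124

S_{D/U} = r_D/r_U = (k₁·C_A^2·C_H^0.5)/(k₂) = (k₁/k₂)·C_A^2·C_H^0.5.
= (0.0363×7.470^2×3.320^0.5) / (0.0298) = 3.691/0.02980 = 124.
Since the desired path is higher order in A, keeping C_A high (PFR or concentrated feed) favours D.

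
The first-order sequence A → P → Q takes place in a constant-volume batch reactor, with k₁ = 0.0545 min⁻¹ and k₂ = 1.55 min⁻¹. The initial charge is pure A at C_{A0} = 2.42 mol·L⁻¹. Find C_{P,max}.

0.0753 mol·L⁻¹

At the optimum, C_{P,max}/C_{A0} = (k₁/k₂)^[k₂/(k₂−k₁)].
= (0.0545/1.55)^(1.55/(1.55−0.0545)) = (0.03516)^(1.036) = 0.03112.
C_{P,max} = 0.03112×2.42 = 0.0753 mol·L⁻¹.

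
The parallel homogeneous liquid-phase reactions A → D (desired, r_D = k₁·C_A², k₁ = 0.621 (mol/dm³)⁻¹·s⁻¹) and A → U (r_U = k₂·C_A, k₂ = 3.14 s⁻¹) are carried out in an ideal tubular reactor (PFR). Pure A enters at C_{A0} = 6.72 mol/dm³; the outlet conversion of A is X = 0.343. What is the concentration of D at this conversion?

C_A = C_{A0}(1−X) = 4.415 mol/dm³.
Along a PFR/batch, dC_U/dC_A = −r_U/(r_D+r_U) = −k₂/(k₂+k₁·C_A).
Integrating from C_{A0} to C_A: C_U = (3.14/0.621)·ln[(3.14+0.621·6.72)/(3.14+0.621·4.42)] = 5.056·ln(7.313/5.882) = 1.101 mol/dm³.
Then C_D = (C_{A0}−C_A) − C_U = 2.305 − 1.101 = 1.204 mol/dm³.

1.20 mol/dm³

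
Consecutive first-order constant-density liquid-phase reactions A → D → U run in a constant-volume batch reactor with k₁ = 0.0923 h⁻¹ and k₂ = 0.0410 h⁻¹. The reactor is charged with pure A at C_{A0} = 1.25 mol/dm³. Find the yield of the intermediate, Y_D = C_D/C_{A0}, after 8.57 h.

For first-order series with pure A initially, C_D(t) = k₁C_{A0}/(k₂−k₁)·(e^(−k₁t) − e^(−k₂t)).
e^(−k₁t) = e^(−0.0923×8.57) = e^(−0.7910) = 0.4534; e^(−k₂t) = e^(−0.3514) = 0.7037.
C_D = 0.0923×1.25/(0.0410−0.0923) × (0.4534−0.7037) = (-2.249)×(-0.2503) = 0.5630 mol/dm³.
Y_D = C_D/C_{A0} = 0.5630/1.25 = 0.450.

0.450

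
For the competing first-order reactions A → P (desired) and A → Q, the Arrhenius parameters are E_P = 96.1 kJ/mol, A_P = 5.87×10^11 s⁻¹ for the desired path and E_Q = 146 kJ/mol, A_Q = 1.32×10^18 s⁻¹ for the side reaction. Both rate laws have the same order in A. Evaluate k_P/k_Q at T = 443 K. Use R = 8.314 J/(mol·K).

With equal orders, S_{P/Q} = k_P/k_Q = (A_P/A_Q)·exp[(E_Q−E_P)/(RT)].
(E_Q−E_P)/(RT) = (146−96.1)×10³/(8.314×443) = 49900/3683 = 13.55.
k_P/k_Q = (5.87×10^11/1.32×10^18)·exp(13.55) = 4.447×10^-7 × 7.656×10^5 = 0.340.

0.340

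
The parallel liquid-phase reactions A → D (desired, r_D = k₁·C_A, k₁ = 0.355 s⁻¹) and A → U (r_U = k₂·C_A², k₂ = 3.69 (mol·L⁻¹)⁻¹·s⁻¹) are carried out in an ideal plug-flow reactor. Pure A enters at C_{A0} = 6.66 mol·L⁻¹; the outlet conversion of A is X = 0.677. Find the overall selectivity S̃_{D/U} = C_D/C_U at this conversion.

C_A = C_{A0}(1−X) = 2.151 mol·L⁻¹.
Along a PFR/batch, dC_D/dC_A = −r_D/(r_D+r_U) = −k₁/(k₁+k₂·C_A).
Integrating from C_{A0} to C_A: C_D = (0.355/3.69)·ln[(0.355+3.69·6.66)/(0.355+3.69·2.15)] = 0.09621·ln(24.93/8.293) = 0.1059 mol·L⁻¹.
C_U = (C_{A0}−C_A)−C_D = 4.403 mol·L⁻¹; S̃_{D/U} = 0.1059/4.403 = 0.0241.

0.0241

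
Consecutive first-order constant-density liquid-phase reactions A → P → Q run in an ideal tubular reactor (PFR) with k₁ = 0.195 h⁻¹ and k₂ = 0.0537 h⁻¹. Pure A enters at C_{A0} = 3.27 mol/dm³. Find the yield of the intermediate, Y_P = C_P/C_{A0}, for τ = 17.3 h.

0.498

The intermediate concentration in a first-order A→B→C sequence is C_P = k₁C_{A0}(e^(−k₁τ) − e^(−k₂τ))/(k₂−k₁).
e^(−k₁τ) = e^(−0.195×17.3) = e^(−3.374) = 0.03427; e^(−k₂τ) = e^(−0.9290) = 0.3949.
C_P = 0.195×3.27/(0.0537−0.195) × (0.03427−0.3949) = (-4.513)×(-0.3607) = 1.628 mol/dm³.
Y_P = C_P/C_{A0} = 1.628/3.27 = 0.498.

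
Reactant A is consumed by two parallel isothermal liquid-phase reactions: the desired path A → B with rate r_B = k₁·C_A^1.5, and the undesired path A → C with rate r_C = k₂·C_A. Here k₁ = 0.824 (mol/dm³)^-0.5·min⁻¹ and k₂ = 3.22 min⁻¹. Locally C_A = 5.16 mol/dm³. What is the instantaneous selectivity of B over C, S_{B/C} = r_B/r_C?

S_{B/C} = r_B/r_C = (k₁·C_A^1.5)/(k₂·C_A) = (k₁/k₂)·C_A^0.5.
= (0.824×5.160^1.5) / (3.22×5.160) = 9.658/16.62 = 0.581.
Since the desired path is higher order in A, keeping C_A high (PFR or concentrated feed) favours B.

0.581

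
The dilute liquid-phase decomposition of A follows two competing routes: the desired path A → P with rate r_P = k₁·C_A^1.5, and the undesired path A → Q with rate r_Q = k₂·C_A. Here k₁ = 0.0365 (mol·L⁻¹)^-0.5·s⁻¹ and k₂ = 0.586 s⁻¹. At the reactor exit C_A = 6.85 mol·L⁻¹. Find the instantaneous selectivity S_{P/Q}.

S_{P/Q} = r_P/r_Q = (k₁·C_A^1.5)/(k₂·C_A) = (k₁/k₂)·C_A^0.5.
= (0.0365×6.850^1.5) / (0.586×6.850) = 0.6544/4.014 = 0.163.

0.163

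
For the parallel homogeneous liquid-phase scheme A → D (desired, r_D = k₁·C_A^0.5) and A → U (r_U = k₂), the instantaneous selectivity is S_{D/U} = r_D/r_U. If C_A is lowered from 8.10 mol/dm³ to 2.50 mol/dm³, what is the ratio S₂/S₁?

S_{D/U} = (k₁/k₂)·C_A^0.5, so S₂/S₁ = (C_{A,2}/C_{A,1})^0.5.
= (2.50/8.10)^0.5 = (0.3086)^0.5 = 0.556.
Selectivity toward D falls as C_A falls — high-concentration operation is favoured.

0.556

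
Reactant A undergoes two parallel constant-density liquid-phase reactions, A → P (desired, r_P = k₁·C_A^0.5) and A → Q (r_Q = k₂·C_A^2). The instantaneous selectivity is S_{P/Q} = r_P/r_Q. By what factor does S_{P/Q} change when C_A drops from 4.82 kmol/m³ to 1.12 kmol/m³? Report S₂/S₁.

8.93

S_{P/Q} = (k₁/k₂)·C_A^-1.5, so S₂/S₁ = (C_{A,2}/C_{A,1})^-1.5.
= (1.12/4.82)^(-1.5) = (0.2324)^(-1.5) = 8.93.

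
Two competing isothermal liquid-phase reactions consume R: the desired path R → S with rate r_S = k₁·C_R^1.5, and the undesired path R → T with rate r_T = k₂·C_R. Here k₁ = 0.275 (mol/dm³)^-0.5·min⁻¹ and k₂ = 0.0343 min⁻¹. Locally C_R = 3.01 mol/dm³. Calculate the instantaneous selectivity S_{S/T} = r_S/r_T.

13.9

S_{S/T} = r_S/r_T = (k₁·C_R^1.5)/(k₂·C_R) = (k₁/k₂)·C_R^0.5.
= (0.275×3.010^1.5) / (0.0343×3.010) = 1.436/0.1032 = 13.9.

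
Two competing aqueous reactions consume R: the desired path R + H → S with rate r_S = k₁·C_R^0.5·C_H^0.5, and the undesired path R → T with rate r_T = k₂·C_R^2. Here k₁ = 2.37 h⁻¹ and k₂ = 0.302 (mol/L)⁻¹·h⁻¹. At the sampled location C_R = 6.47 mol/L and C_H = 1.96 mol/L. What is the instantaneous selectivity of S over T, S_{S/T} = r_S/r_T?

S_{S/T} = r_S/r_T = (k₁·C_R^0.5·C_H^0.5)/(k₂·C_R^2) = (k₁/k₂)·C_R^-1.5·C_H^0.5.
= (2.37×6.470^0.5×1.960^0.5) / (0.302×6.470^2) = 8.440/12.64 = 0.668.

0.668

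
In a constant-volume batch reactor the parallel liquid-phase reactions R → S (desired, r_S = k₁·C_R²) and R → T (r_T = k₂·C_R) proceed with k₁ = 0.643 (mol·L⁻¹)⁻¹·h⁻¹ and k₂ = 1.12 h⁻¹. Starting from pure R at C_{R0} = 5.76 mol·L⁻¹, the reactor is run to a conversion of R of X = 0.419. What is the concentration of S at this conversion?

C_R = C_{R0}(1−X) = 3.347 mol·L⁻¹.
Along a PFR/batch, dC_T/dC_R = −r_T/(r_S+r_T) = −k₂/(k₂+k₁·C_R).
Integrating from C_{R0} to C_R: C_T = (1.12/0.643)·ln[(1.12+0.643·5.76)/(1.12+0.643·3.35)] = 1.742·ln(4.824/3.272) = 0.6762 mol·L⁻¹.
Then C_S = (C_{R0}−C_R) − C_T = 2.413 − 0.6762 = 1.737 mol·L⁻¹.

1.74 mol·L⁻¹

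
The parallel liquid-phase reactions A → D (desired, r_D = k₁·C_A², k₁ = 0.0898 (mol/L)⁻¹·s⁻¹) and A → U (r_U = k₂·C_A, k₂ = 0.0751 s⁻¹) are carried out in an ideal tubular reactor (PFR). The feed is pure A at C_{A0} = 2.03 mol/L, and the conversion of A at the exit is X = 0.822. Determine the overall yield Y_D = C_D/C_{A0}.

0.462

C_A = C_{A0}(1−X) = 0.3613 mol/L.
Along a PFR/batch, dC_U/dC_A = −r_U/(r_D+r_U) = −k₂/(k₂+k₁·C_A).
Integrating from C_{A0} to C_A: C_U = (0.0751/0.0898)·ln[(0.0751+0.0898·2.03)/(0.0751+0.0898·0.361)] = 0.8363·ln(0.2574/0.1075) = 0.7298 mol/L.
Then C_D = (C_{A0}−C_A) − C_U = 1.669 − 0.7298 = 0.9388 mol/L.
Y_D = C_D/C_{A0} = 0.9388/2.03 = 0.462.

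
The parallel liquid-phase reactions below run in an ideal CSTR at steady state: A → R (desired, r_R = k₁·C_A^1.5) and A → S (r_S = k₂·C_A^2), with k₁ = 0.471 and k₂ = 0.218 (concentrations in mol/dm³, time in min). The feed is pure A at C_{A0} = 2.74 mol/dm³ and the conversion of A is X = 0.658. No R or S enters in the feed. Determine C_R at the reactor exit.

Exit C_A = C_{A0}(1−X) = 2.74×0.342 = 0.9371 mol/dm³.
A CSTR operates uniformly at the exit composition, giving r_R = 0.4273 and r_S = 0.1914 (each k·C_A^n at C_A = 0.9371).
Fraction of consumed A going to R: r_R/(r_R+r_S) = 0.6906.
C_R = 0.6906·C_{A0}·X = 0.6906×2.74×0.658 = 1.25 mol/dm³.

1.25 mol/dm³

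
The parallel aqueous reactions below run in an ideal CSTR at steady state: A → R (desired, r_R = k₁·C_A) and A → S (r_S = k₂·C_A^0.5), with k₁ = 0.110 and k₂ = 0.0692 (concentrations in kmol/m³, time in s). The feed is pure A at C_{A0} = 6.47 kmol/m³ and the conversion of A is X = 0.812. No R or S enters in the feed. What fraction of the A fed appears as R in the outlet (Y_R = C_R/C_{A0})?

0.517

Exit C_A = C_{A0}(1−X) = 6.47×0.188 = 1.216 kmol/m³.
A CSTR operates uniformly at the exit composition, giving r_R = 0.1338 and r_S = 0.07632 (each k·C_A^n at C_A = 1.216).
Fraction of consumed A going to R: r_R/(r_R+r_S) = 0.6368.
C_R = 0.6368·C_{A0}·X = 0.6368×6.47×0.812 = 3.35 kmol/m³; Y_R = C_R/C_{A0} = 0.517.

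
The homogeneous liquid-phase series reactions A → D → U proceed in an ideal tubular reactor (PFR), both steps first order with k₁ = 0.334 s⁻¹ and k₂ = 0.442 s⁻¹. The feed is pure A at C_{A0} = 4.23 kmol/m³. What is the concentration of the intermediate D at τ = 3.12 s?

1.32 kmol/m³

Solving the coupled first-order balances gives C_D(τ) = [k₁/(k₂−k₁)]·C_{A0}·(e^(−k₁τ) − e^(−k₂τ)).
e^(−k₁τ) = e^(−0.334×3.12) = e^(−1.042) = 0.3527; e^(−k₂τ) = e^(−1.379) = 0.2518.
C_D = 0.334×4.23/(0.442−0.334) × (0.3527−0.2518) = 13.08×0.1009 = 1.320 kmol/m³.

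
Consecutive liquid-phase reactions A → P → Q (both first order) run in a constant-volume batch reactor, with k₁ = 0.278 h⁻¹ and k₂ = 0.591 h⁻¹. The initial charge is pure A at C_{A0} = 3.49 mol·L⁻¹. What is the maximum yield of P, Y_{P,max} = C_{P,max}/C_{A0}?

0.241

Evaluating C_P at t_opt = ln(k₂/k₁)/(k₂−k₁) gives C_{P,max}/C_{A0} = (k₁/k₂)^[k₂/(k₂−k₁)].
= (0.278/0.591)^(0.591/(0.591−0.278)) = (0.4704)^(1.888) = 0.2407.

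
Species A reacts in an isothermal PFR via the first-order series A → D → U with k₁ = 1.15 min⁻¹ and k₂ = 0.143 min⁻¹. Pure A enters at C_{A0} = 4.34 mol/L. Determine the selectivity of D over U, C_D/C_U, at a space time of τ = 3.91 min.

1.84

The intermediate concentration in a first-order A→B→C sequence is C_D = k₁C_{A0}(e^(−k₁τ) − e^(−k₂τ))/(k₂−k₁).
e^(−k₁τ) = e^(−1.15×3.91) = e^(−4.497) = 0.01115; e^(−k₂τ) = e^(−0.5591) = 0.5717.
C_D = 1.15×4.34/(0.143−1.15) × (0.01115−0.5717) = (-4.956)×(-0.5606) = 2.778 mol/L.
C_A = C_{A0}e^(−k₁τ) = 0.04838 mol/L, so C_U = C_{A0}−C_A−C_D = 1.513 mol/L; C_D/C_U = 1.84.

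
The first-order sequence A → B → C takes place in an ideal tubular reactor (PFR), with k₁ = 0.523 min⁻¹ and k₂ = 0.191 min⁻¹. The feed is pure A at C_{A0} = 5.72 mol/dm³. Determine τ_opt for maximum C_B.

Setting dC_B/dτ = 0 gives τ_opt = ln(k₂/k₁)/(k₂−k₁).
= ln(0.191/0.523)/(0.191−0.523) = ln(0.3652)/-0.3320 = -1.007/-0.3320 = 3.03 min.

3.03 min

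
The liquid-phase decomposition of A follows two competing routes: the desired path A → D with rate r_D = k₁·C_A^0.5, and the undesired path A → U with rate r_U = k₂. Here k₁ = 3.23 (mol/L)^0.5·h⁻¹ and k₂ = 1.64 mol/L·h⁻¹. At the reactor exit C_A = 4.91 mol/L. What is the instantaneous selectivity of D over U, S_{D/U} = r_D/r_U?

4.36

S_{D/U} = r_D/r_U = (k₁·C_A^0.5)/(k₂) = (k₁/k₂)·C_A^0.5.
= (3.23×4.910^0.5) / (1.64) = 7.157/1.640 = 4.36.
Since the desired path is higher order in A, keeping C_A high (PFR or concentrated feed) favours D.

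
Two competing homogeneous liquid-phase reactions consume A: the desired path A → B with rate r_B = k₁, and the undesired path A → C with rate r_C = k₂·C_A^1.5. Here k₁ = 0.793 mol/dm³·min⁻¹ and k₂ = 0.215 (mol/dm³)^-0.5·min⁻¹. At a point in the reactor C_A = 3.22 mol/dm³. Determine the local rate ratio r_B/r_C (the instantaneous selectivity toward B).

S_{B/C} = r_B/r_C = (k₁)/(k₂·C_A^1.5) = (k₁/k₂)·C_A^-1.5.
= (0.793) / (0.215×3.220^1.5) = 0.7930/1.242 = 0.638.

0.638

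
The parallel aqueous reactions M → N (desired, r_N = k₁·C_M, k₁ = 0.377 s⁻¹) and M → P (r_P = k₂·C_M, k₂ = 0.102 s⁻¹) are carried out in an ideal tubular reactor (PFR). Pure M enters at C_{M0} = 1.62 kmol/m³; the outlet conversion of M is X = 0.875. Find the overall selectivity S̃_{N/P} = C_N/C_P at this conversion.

C_M = C_{M0}(1−X) = 0.2025 kmol/m³.
Both paths are first order in M, so the instantaneous fraction to N is constant: dC_N/d(−C_M) = k₁/(k₁+k₂) = 0.7871.
C_N = 0.7871·(C_{M0}−C_M) = 0.7871×1.417 = 1.12 kmol/m³.
C_P = (C_{M0}−C_M)−C_N = 0.3018 kmol/m³; S̃_{N/P} = 1.116/0.3018 = 3.70.

3.70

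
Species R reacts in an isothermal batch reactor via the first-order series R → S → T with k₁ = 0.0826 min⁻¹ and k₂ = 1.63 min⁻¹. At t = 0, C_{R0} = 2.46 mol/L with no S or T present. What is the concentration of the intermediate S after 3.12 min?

The intermediate concentration in a first-order A→B→C sequence is C_S = k₁C_{R0}(e^(−k₁t) − e^(−k₂t))/(k₂−k₁).
e^(−k₁t) = e^(−0.0826×3.12) = e^(−0.2577) = 0.7728; e^(−k₂t) = e^(−5.086) = 0.006185.
C_S = 0.0826×2.46/(1.63−0.0826) × (0.7728−0.006185) = 0.1313×0.7666 = 0.1007 mol/L.

0.101 mol/L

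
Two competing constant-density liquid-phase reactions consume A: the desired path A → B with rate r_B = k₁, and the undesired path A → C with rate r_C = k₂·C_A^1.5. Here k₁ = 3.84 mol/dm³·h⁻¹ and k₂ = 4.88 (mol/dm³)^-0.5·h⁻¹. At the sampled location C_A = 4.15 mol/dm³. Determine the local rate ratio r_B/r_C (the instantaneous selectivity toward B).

S_{B/C} = r_B/r_C = (k₁)/(k₂·C_A^1.5) = (k₁/k₂)·C_A^-1.5.
= (3.84) / (4.88×4.150^1.5) = 3.840/41.26 = 0.0931.
The undesired path is higher order in A, so low C_A (CSTR or dilute feed) favours B.

0.0931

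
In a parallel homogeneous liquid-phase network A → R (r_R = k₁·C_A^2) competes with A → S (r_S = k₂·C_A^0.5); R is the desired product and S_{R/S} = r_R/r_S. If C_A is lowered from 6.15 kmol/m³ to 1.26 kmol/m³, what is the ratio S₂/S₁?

S_{R/S} = (k₁/k₂)·C_A^1.5, so S₂/S₁ = (C_{A,2}/C_{A,1})^1.5.
= (1.26/6.15)^1.5 = (0.2049)^1.5 = 0.0927.
Selectivity toward R falls as C_A falls — high-concentration operation is favoured.

0.0927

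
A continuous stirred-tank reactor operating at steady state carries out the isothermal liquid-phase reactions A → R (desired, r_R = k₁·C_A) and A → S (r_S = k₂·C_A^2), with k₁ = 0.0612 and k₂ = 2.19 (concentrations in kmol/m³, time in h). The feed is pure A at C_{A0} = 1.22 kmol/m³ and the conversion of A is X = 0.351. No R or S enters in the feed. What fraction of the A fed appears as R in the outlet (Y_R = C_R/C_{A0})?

0.0120

Exit C_A = C_{A0}(1−X) = 1.22×0.649 = 0.7918 kmol/m³.
Rates in a CSTR are evaluated at the outlet concentration: r_R = 0.0612×0.7918 = 0.04846, r_S = 2.19×0.7918^2 = 1.373.
Fraction of consumed A going to R: r_R/(r_R+r_S) = 0.03409.
C_R = 0.03409·C_{A0}·X = 0.03409×1.22×0.351 = 0.0146 kmol/m³; Y_R = C_R/C_{A0} = 0.0120.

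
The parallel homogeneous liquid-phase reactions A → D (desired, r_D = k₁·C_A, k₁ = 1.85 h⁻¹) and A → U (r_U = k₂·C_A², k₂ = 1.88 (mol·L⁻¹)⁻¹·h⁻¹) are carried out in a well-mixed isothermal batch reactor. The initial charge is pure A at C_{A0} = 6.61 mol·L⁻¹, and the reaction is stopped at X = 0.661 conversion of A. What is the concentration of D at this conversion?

C_A = C_{A0}(1−X) = 2.241 mol·L⁻¹.
Along a PFR/batch, dC_D/dC_A = −r_D/(r_D+r_U) = −k₁/(k₁+k₂·C_A).
Integrating from C_{A0} to C_A: C_D = (1.85/1.88)·ln[(1.85+1.88·6.61)/(1.85+1.88·2.24)] = 0.9840·ln(14.28/6.063) = 0.8428 mol·L⁻¹.

0.843 mol·L⁻¹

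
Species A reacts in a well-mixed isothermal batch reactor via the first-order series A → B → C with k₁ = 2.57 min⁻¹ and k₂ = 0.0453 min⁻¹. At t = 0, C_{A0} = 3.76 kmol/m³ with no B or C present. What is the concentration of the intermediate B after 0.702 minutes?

The intermediate concentration in a first-order A→B→C sequence is C_B = k₁C_{A0}(e^(−k₁t) − e^(−k₂t))/(k₂−k₁).
e^(−k₁t) = e^(−2.57×0.702) = e^(−1.804) = 0.1646; e^(−k₂t) = e^(−0.03180) = 0.9687.
C_B = 2.57×3.76/(0.0453−2.57) × (0.1646−0.9687) = (-3.827)×(-0.8041) = 3.078 kmol/m³.

3.08 kmol/m³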